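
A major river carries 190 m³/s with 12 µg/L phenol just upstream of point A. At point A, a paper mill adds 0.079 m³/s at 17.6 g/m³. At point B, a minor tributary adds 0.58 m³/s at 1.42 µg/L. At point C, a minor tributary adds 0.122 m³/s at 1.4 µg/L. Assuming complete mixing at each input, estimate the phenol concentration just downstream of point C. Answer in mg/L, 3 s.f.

12 µg/L = 0.012 mg/L.
After input A: C = (190·0.012 + 0.079·17.6) / 190.1 = 0.01931 mg/L.
1.42 µg/L = 0.00142 mg/L.
After input B: C = (190.1·0.01931 + 0.58·0.00142) / 190.7 = 0.01926 mg/L.
1.4 µg/L = 0.0014 mg/L.
After input C: C = (190.7·0.01926 + 0.122·0.0014) / 190.8 = 0.01924 mg/L.

0.0192 mg/L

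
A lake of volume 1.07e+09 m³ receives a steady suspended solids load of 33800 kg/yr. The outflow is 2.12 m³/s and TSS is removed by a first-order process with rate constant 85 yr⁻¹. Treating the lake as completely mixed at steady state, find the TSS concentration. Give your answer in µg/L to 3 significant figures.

0.371 µg/L

Outflow Q = 2.12 m³/s × 3.156e+07 s/yr = 6.69e+07 m³/yr.
Steady-state CSTR mass balance: W = Q·C + k·V·C, so C = W/(Q + kV).
Q + kV = 6.69e+07 + 85·1.07e+09 = 9.102e+10 m³/yr.
C = 33800/9.102e+10 = 3.714e-07 kg/m³ = 0.0003714 mg/L = 0.3714 µg/L.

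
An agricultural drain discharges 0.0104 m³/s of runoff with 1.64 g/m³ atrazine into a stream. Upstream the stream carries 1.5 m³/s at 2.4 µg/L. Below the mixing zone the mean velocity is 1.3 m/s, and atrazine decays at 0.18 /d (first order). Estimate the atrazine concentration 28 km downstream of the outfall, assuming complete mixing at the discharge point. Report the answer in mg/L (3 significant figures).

0.0131 mg/L

2.4 µg/L = 0.0024 mg/L.
After complete mixing, C₀ = (0.0104·1.64 + 1.5·0.0024) / 1.51 = 0.01368 mg/L.
Travel time t = 2.8e+04 m / 1.3 m/s = 2.154e+04 s = 0.2493 d.
C = 0.01368·exp(−0.18·0.2493) = 0.01368·0.9561 = 0.01308 mg/L.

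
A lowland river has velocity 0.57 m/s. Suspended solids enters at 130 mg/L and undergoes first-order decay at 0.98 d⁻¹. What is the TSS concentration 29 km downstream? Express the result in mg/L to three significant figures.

73.0 mg/L

Travel time t = 29 km / 0.57 m/s = 2.9e+04/0.57 = 5.088e+04 s = 0.5889 d.
First-order decay: C = 130·exp(−0.98·0.5889) = 130·0.5615 = 73 mg/L.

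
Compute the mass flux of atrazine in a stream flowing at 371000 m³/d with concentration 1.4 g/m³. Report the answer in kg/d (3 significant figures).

371000 m³/d = 4.294 m³/s.
Mass flux = Q·C = 4.294 m³/s × 1.4 g/m³ = 6.012 g/s.
= 6.012 g/s × 86.4 = 519.4 kg/d.

519 kg/d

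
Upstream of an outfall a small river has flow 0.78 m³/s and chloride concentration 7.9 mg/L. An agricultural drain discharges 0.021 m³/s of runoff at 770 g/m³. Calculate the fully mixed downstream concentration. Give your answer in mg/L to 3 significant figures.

Flow-weighted mixing gives C = (0.021·770 + 0.78·7.9) / (0.021 + 0.78) = 22.33/0.801 = 27.88 mg/L.

27.9 mg/L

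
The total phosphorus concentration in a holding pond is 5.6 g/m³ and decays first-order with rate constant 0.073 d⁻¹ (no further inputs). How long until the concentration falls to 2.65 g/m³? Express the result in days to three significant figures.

10.2 d

t = ln(C₀/C)/k = ln(5.6/2.65)/0.073 = 0.7482/0.073 = 10.25 d.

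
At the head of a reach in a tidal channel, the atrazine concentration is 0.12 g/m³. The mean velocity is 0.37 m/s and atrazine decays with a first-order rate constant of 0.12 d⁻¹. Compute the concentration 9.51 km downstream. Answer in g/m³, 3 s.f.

Travel time t = 9.51 km / 0.37 m/s = 9510/0.37 = 2.57e+04 s = 0.2975 d.
First-order decay: C = 0.12·exp(−0.12·0.2975) = 0.12·0.9649 = 0.1158 g/m³.

0.116 g/m³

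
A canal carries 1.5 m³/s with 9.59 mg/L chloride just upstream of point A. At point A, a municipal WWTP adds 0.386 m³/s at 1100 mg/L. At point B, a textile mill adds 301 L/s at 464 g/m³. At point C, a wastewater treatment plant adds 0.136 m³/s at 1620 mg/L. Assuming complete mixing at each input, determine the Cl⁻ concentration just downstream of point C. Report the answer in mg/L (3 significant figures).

344 mg/L

After input A: C = (1.5·9.59 + 0.386·1100) / 1.886 = 232.8 mg/L.
301 L/s = 0.301 m³/s.
After input B: C = (1.886·232.8 + 0.301·464) / 2.187 = 264.6 mg/L.
After input C: C = (2.187·264.6 + 0.136·1620) / 2.323 = 343.9 mg/L.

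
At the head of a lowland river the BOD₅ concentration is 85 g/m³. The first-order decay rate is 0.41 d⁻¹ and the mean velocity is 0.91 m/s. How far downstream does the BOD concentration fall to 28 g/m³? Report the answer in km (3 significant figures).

213 km

From C = C₀·e^(−kt), t = ln(C₀/C)/k = ln(85/28)/0.41 = 1.11/0.41 = 2.708 d.
Distance = v·t = 0.91 m/s × 2.34e+05 s = 2.129e+05 m = 212.9 km.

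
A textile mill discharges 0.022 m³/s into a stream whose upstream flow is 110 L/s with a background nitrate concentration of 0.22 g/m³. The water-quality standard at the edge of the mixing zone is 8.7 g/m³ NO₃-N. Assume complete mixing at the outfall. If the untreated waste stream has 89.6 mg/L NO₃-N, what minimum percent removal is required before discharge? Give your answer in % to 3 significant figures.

43.0 %

110 L/s = 0.11 m³/s.
Mass balance: 8.7·0.132 = 0.022·Cₑ + 0.11·0.22.
Cₑ = (1.148 − 0.0242) / 0.022 = 51.1 mg/L.
Required removal = 1 − 51.1/89.6 = 42.97 %.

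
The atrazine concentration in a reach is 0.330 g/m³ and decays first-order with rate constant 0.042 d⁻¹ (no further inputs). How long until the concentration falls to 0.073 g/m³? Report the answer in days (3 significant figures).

35.9 d

t = ln(C₀/C)/k = ln(0.330/0.073)/0.042 = 1.509/0.042 = 35.92 d.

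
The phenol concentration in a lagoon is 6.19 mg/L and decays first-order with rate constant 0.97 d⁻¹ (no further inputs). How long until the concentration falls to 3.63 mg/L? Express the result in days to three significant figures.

t = ln(C₀/C)/k = ln(6.19/3.63)/0.97 = 0.5337/0.97 = 0.5502 d.

0.550 d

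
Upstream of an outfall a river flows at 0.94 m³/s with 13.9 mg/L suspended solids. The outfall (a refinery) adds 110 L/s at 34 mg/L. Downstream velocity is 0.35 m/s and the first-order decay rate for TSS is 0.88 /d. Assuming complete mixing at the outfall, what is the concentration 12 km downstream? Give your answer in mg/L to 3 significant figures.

110 L/s = 0.11 m³/s.
After complete mixing, C₀ = (0.11·34 + 0.94·13.9) / 1.05 = 16.01 mg/L.
Travel time t = 1.2e+04 m / 0.35 m/s = 3.429e+04 s = 0.3968 d.
C = 16.01·exp(−0.88·0.3968) = 16.01·0.7052 = 11.29 mg/L.

11.3 mg/L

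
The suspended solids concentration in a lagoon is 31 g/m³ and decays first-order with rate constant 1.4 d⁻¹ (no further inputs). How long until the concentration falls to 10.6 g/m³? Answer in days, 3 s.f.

t = ln(C₀/C)/k = ln(31/10.6)/1.4 = 1.073/1.4 = 0.7665 d.

0.767 d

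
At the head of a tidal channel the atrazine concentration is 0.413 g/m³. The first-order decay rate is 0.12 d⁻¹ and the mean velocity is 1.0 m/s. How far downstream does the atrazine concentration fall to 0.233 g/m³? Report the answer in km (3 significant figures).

412 km

From C = C₀·e^(−kt), t = ln(C₀/C)/k = ln(0.413/0.233)/0.12 = 0.5724/0.12 = 4.77 d.
Distance = v·t = 1.0 m/s × 4.121e+05 s = 4.121e+05 m = 412.1 km.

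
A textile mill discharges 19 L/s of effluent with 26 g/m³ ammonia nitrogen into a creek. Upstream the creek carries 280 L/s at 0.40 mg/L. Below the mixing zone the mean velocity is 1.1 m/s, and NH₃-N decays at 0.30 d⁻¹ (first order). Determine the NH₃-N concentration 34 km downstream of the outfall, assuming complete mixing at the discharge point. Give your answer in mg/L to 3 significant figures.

1.82 mg/L

19 L/s = 0.019 m³/s.
280 L/s = 0.28 m³/s.
After complete mixing, C₀ = (0.019·26 + 0.28·0.4) / 0.299 = 2.027 mg/L.
Travel time t = 3.4e+04 m / 1.1 m/s = 3.091e+04 s = 0.3577 d.
C = 2.027·exp(−0.30·0.3577) = 2.027·0.8982 = 1.821 mg/L.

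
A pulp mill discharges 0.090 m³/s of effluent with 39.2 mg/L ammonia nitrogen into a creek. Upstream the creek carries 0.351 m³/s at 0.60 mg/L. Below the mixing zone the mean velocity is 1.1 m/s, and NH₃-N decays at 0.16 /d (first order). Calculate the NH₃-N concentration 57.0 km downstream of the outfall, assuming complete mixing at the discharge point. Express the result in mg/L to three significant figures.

After complete mixing, C₀ = (0.09·39.2 + 0.351·0.6) / 0.441 = 8.478 mg/L.
Travel time t = 5.7e+04 m / 1.1 m/s = 5.182e+04 s = 0.5997 d.
C = 8.478·exp(−0.16·0.5997) = 8.478·0.9085 = 7.702 mg/L.

7.70 mg/L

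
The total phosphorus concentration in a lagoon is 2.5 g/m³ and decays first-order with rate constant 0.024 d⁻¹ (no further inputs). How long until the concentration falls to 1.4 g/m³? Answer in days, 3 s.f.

24.2 d

t = ln(C₀/C)/k = ln(2.5/1.4)/0.024 = 0.5798/0.024 = 24.16 d.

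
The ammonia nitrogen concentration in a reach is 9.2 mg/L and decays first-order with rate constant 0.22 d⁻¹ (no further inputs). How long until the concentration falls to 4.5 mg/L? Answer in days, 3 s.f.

t = ln(C₀/C)/k = ln(9.2/4.5)/0.22 = 0.7151/0.22 = 3.251 d.

3.25 d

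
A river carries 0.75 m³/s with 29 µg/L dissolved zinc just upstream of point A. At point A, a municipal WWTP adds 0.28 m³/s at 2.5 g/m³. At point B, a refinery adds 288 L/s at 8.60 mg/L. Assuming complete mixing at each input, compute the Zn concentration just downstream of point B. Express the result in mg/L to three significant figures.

2.43 mg/L

29 µg/L = 0.029 mg/L.
After input A: C = (0.75·0.029 + 0.28·2.5) / 1.03 = 0.7007 mg/L.
288 L/s = 0.288 m³/s.
After input B: C = (1.03·0.7007 + 0.288·8.6) / 1.318 = 2.427 mg/L.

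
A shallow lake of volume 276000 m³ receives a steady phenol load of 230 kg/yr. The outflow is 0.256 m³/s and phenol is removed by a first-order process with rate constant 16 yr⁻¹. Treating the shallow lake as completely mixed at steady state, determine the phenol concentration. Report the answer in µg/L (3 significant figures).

Outflow Q = 0.256 m³/s × 3.156e+07 s/yr = 8.079e+06 m³/yr.
Steady-state CSTR mass balance: W = Q·C + k·V·C, so C = W/(Q + kV).
Q + kV = 8.079e+06 + 16·276000 = 1.249e+07 m³/yr.
C = 230/1.249e+07 = 1.841e-05 kg/m³ = 0.01841 mg/L = 18.41 µg/L.

18.4 µg/L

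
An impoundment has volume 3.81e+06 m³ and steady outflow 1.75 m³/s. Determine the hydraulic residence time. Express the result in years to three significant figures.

Q = 1.75 m³/s × 3.156e+07 s/yr = 5.523e+07 m³/yr.
Hydraulic residence time τ = V/Q = 3.81e+06/5.523e+07 = 0.06899 yr.

0.0690 yr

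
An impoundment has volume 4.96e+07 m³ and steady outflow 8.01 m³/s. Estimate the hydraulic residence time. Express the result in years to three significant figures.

0.196 yr

Q = 8.01 m³/s × 3.156e+07 s/yr = 2.528e+08 m³/yr.
Hydraulic residence time τ = V/Q = 4.96e+07/2.528e+08 = 0.1962 yr.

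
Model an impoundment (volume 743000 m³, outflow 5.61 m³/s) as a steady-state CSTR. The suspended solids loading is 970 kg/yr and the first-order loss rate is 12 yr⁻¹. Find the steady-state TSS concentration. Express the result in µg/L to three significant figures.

5.22 µg/L

Outflow Q = 5.61 m³/s × 3.156e+07 s/yr = 1.77e+08 m³/yr.
Steady-state CSTR mass balance: W = Q·C + k·V·C, so C = W/(Q + kV).
Q + kV = 1.77e+08 + 12·743000 = 1.86e+08 m³/yr.
C = 970/1.86e+08 = 5.216e-06 kg/m³ = 0.005216 mg/L = 5.216 µg/L.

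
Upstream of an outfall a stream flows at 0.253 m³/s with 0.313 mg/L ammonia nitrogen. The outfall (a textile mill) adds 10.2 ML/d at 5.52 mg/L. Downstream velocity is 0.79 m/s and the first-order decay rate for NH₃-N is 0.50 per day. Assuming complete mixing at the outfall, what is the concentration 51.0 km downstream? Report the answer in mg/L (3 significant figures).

10.2 ML/d = 0.1181 m³/s.
After complete mixing, C₀ = (0.1181·5.52 + 0.253·0.313) / 0.3711 = 1.97 mg/L.
Travel time t = 5.1e+04 m / 0.79 m/s = 6.456e+04 s = 0.7472 d.
C = 1.97·exp(−0.50·0.7472) = 1.97·0.6883 = 1.356 mg/L.

1.36 mg/L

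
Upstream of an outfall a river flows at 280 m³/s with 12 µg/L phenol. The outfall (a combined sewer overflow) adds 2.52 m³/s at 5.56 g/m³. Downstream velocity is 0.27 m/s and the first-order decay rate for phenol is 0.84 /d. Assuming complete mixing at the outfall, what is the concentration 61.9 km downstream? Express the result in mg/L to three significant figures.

0.00662 mg/L

12 µg/L = 0.012 mg/L.
After complete mixing, C₀ = (2.52·5.56 + 280·0.012) / 282.5 = 0.06149 mg/L.
Travel time t = 6.19e+04 m / 0.27 m/s = 2.293e+05 s = 2.653 d.
C = 0.06149·exp(−0.84·2.653) = 0.06149·0.1076 = 0.006619 mg/L.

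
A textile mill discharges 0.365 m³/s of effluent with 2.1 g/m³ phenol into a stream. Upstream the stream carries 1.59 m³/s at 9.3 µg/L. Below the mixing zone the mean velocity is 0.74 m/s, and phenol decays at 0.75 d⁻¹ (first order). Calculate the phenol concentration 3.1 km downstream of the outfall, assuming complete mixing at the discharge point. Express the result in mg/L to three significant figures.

0.385 mg/L

9.3 µg/L = 0.0093 mg/L.
After complete mixing, C₀ = (0.365·2.1 + 1.59·0.0093) / 1.955 = 0.3996 mg/L.
Travel time t = 3100 m / 0.74 m/s = 4189 s = 0.04849 d.
C = 0.3996·exp(−0.75·0.04849) = 0.3996·0.9643 = 0.3854 mg/L.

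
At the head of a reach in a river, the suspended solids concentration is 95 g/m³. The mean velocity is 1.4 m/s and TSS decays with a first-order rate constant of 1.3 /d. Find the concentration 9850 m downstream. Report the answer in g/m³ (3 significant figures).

85.5 g/m³

Travel time t = 9850 m / 1.4 m/s = 9850/1.4 = 7036 s = 0.08143 d.
First-order decay: C = 95·exp(−1.3·0.08143) = 95·0.8995 = 85.46 g/m³.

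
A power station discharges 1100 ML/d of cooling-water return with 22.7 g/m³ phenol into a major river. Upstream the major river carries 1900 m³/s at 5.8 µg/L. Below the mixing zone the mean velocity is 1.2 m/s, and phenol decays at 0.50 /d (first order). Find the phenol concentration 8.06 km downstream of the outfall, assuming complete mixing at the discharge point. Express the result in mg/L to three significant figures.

1100 ML/d = 12.73 m³/s.
5.8 µg/L = 0.0058 mg/L.
After complete mixing, C₀ = (12.73·22.7 + 1900·0.0058) / 1913 = 0.1569 mg/L.
Travel time t = 8060 m / 1.2 m/s = 6717 s = 0.07774 d.
C = 0.1569·exp(−0.50·0.07774) = 0.1569·0.9619 = 0.1509 mg/L.

0.151 mg/L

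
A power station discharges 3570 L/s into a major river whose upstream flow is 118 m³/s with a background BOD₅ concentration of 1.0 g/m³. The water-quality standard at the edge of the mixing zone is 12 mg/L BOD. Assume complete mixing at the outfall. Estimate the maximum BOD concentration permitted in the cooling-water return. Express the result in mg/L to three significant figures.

3570 L/s = 3.57 m³/s.
Mass balance: 12·121.6 = 3.57·Cₑ + 118·1.
Cₑ = (1459 − 118) / 3.57 = 375.6 mg/L.

376 mg/L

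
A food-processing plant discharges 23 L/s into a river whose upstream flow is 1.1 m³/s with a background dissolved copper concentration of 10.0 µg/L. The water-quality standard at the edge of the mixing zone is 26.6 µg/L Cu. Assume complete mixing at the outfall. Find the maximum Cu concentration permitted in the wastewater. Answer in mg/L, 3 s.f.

23 L/s = 0.023 m³/s.
10.0 µg/L = 0.01 mg/L.
26.6 µg/L = 0.0266 mg/L.
Mass balance: 0.0266·1.123 = 0.023·Cₑ + 1.1·0.01.
Cₑ = (0.02987 − 0.011) / 0.023 = 0.8205 mg/L.

0.821 mg/L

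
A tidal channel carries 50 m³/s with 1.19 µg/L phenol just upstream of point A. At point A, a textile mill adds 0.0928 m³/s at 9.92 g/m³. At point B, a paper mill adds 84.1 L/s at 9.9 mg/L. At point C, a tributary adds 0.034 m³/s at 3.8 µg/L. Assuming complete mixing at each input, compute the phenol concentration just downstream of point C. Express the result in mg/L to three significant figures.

1.19 µg/L = 0.00119 mg/L.
After input A: C = (50·0.00119 + 0.0928·9.92) / 50.09 = 0.01957 mg/L.
84.1 L/s = 0.0841 m³/s.
After input B: C = (50.09·0.01957 + 0.0841·9.9) / 50.18 = 0.03613 mg/L.
3.8 µg/L = 0.0038 mg/L.
After input C: C = (50.18·0.03613 + 0.034·0.0038) / 50.21 = 0.0361 mg/L.

0.0361 mg/L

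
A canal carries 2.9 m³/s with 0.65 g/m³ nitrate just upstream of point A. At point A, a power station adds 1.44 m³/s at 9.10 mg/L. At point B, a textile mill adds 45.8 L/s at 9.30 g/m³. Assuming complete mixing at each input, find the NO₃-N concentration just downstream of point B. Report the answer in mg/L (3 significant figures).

After input A: C = (2.9·0.65 + 1.44·9.1) / 4.34 = 3.454 mg/L.
45.8 L/s = 0.0458 m³/s.
After input B: C = (4.34·3.454 + 0.0458·9.3) / 4.386 = 3.515 mg/L.

3.51 mg/L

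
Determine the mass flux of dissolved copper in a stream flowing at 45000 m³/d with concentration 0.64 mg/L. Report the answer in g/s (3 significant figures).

45000 m³/d = 0.5208 m³/s.
Mass flux = Q·C = 0.5208 m³/s × 0.64 g/m³ = 0.3333 g/s.

0.333 g/s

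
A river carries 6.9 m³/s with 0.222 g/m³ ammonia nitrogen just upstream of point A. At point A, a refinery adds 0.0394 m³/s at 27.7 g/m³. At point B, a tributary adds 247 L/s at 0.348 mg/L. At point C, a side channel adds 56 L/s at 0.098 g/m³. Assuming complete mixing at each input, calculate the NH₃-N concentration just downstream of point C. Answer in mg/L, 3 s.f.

0.375 mg/L

After input A: C = (6.9·0.222 + 0.0394·27.7) / 6.939 = 0.378 mg/L.
247 L/s = 0.247 m³/s.
After input B: C = (6.939·0.378 + 0.247·0.348) / 7.186 = 0.377 mg/L.
56 L/s = 0.056 m³/s.
After input C: C = (7.186·0.377 + 0.056·0.098) / 7.242 = 0.3748 mg/L.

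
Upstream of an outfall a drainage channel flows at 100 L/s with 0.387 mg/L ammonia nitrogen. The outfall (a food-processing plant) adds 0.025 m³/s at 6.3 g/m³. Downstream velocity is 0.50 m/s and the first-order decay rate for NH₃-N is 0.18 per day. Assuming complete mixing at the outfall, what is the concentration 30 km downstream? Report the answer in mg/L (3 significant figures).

1.39 mg/L

100 L/s = 0.1 m³/s.
After complete mixing, C₀ = (0.025·6.3 + 0.1·0.387) / 0.125 = 1.57 mg/L.
Travel time t = 3e+04 m / 0.50 m/s = 6e+04 s = 0.6944 d.
C = 1.57·exp(−0.18·0.6944) = 1.57·0.8825 = 1.385 mg/L.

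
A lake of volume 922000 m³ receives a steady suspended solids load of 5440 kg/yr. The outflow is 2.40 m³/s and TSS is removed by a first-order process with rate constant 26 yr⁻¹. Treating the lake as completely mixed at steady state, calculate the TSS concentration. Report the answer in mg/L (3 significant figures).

Outflow Q = 2.40 m³/s × 3.156e+07 s/yr = 7.574e+07 m³/yr.
Steady-state CSTR mass balance: W = Q·C + k·V·C, so C = W/(Q + kV).
Q + kV = 7.574e+07 + 26·922000 = 9.971e+07 m³/yr.
C = 5440/9.971e+07 = 5.456e-05 kg/m³ = 0.05456 mg/L.

0.0546 mg/L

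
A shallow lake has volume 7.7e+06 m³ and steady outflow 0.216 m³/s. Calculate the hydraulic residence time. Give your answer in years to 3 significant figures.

1.13 yr

Q = 0.216 m³/s × 3.156e+07 s/yr = 6.816e+06 m³/yr.
Hydraulic residence time τ = V/Q = 7.7e+06/6.816e+06 = 1.13 yr.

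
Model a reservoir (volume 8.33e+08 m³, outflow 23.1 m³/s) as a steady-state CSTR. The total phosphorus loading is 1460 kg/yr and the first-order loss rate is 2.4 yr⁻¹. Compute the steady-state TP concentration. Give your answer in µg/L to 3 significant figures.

Outflow Q = 23.1 m³/s × 3.156e+07 s/yr = 7.29e+08 m³/yr.
Steady-state CSTR mass balance: W = Q·C + k·V·C, so C = W/(Q + kV).
Q + kV = 7.29e+08 + 2.4·8.33e+08 = 2.728e+09 m³/yr.
C = 1460/2.728e+09 = 5.352e-07 kg/m³ = 0.0005352 mg/L = 0.5352 µg/L.

0.535 µg/L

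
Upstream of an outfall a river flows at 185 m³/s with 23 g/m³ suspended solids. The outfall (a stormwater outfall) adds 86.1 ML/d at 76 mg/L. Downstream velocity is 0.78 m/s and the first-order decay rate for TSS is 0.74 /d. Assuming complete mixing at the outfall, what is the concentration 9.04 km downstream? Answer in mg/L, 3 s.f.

21.1 mg/L

86.1 ML/d = 0.9965 m³/s.
After complete mixing, C₀ = (0.9965·76 + 185·23) / 186 = 23.28 mg/L.
Travel time t = 9040 m / 0.78 m/s = 1.159e+04 s = 0.1341 d.
C = 23.28·exp(−0.74·0.1341) = 23.28·0.9055 = 21.08 mg/L.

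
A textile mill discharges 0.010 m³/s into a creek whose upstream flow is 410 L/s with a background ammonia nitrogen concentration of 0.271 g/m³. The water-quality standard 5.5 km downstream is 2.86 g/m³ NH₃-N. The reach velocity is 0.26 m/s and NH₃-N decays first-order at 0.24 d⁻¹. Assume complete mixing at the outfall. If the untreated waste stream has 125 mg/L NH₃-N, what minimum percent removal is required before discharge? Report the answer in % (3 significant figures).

410 L/s = 0.41 m³/s.
Travel time to the compliance point: t = 5500/0.26 = 2.115e+04 s = 0.2448 d; decay factor exp(−0.24·0.2448) = 0.9429.
So the concentration just after mixing may be at most 2.86/0.9429 = 3.033 mg/L.
Mass balance: 3.033·0.42 = 0.01·Cₑ + 0.41·0.271.
Cₑ = (1.274 − 0.1111) / 0.01 = 116.3 mg/L.
Required removal = 1 − 116.3/125 = 6.977 %.

6.98 %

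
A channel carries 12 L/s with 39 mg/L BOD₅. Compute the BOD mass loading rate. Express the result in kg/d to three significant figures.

12 L/s = 0.012 m³/s.
Mass flux = Q·C = 0.012 m³/s × 39 g/m³ = 0.468 g/s.
= 0.468 g/s × 86.4 = 40.44 kg/d.

40.4 kg/d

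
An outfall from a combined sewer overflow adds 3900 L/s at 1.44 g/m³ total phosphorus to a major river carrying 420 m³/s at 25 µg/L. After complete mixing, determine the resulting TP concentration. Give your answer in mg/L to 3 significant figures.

3900 L/s = 3.9 m³/s.
25 µg/L = 0.025 mg/L.
Conservation of mass across the mixing zone: C = (3.9·1.44 + 420·0.025) / (3.9 + 420) = 16.12/423.9 = 0.03802 mg/L.

0.0380 mg/L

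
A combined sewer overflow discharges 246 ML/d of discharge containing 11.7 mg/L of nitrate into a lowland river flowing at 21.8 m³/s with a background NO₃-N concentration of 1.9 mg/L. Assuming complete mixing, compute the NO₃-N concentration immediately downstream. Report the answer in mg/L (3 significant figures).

3.03 mg/L

246 ML/d = 2.847 m³/s.
Conservation of mass across the mixing zone: C = (2.847·11.7 + 21.8·1.9) / (2.847 + 21.8) = 74.73/24.65 = 3.032 mg/L.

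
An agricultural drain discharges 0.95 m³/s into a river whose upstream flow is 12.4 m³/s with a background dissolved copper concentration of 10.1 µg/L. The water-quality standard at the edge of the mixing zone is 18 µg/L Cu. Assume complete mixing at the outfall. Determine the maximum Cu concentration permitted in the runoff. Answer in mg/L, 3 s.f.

10.1 µg/L = 0.0101 mg/L.
18 µg/L = 0.018 mg/L.
Mass balance: 0.018·13.35 = 0.95·Cₑ + 12.4·0.0101.
Cₑ = (0.2403 − 0.1252) / 0.95 = 0.1211 mg/L.

0.121 mg/L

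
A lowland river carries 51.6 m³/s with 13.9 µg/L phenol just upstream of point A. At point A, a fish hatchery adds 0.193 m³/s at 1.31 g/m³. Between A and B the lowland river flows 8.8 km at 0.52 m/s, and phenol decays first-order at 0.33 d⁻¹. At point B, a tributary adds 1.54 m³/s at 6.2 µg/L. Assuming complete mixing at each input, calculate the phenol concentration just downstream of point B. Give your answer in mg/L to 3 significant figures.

13.9 µg/L = 0.0139 mg/L.
After input A: C = (51.6·0.0139 + 0.193·1.31) / 51.79 = 0.01873 mg/L.
Over the 8.8 km reach to input B (t = 1.692e+04 s = 0.1959 d), decay gives C = 0.01873·exp(−0.33·0.1959) = 0.01756 mg/L.
6.2 µg/L = 0.0062 mg/L.
After input B: C = (51.79·0.01756 + 1.54·0.0062) / 53.33 = 0.01723 mg/L.

0.0172 mg/L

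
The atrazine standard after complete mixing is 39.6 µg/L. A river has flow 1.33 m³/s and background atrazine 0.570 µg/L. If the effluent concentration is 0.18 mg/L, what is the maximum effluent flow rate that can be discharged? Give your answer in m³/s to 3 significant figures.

0.370 m³/s

0.570 µg/L = 0.00057 mg/L.
39.6 µg/L = 0.0396 mg/L.
Mass balance at complete mixing: C_std·(Q_w + Q_r) = Q_w·C_e + Q_r·C_b.
Rearranging, Q_w = Q_r·(C_std − C_b)/(C_e − C_std) = 1.33·(0.0396 − 0.00057) / (0.18 − 0.0396) = 0.3697 m³/s.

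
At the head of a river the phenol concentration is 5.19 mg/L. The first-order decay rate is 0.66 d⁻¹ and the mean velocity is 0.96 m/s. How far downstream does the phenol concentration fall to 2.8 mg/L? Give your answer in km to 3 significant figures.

From C = C₀·e^(−kt), t = ln(C₀/C)/k = ln(5.19/2.8)/0.66 = 0.6171/0.66 = 0.935 d.
Distance = v·t = 0.96 m/s × 8.079e+04 s = 7.755e+04 m = 77.55 km.

77.6 km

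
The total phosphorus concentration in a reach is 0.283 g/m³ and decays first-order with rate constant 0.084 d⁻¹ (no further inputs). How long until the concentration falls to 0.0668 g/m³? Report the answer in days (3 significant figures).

t = ln(C₀/C)/k = ln(0.283/0.0668)/0.084 = 1.444/0.084 = 17.19 d.

17.2 d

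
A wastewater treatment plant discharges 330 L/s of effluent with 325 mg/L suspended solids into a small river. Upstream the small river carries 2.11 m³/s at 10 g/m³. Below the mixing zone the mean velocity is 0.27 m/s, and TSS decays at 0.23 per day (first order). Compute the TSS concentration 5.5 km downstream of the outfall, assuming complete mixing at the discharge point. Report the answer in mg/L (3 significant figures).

49.8 mg/L

330 L/s = 0.33 m³/s.
After complete mixing, C₀ = (0.33·325 + 2.11·10) / 2.44 = 52.6 mg/L.
Travel time t = 5500 m / 0.27 m/s = 2.037e+04 s = 0.2358 d.
C = 52.6·exp(−0.23·0.2358) = 52.6·0.9472 = 49.83 mg/L.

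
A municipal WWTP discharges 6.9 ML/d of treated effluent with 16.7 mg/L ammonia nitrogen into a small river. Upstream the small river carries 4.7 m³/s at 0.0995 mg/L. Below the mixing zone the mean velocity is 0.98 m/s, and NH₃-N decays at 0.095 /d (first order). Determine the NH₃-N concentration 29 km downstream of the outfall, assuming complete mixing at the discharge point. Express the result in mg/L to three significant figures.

6.9 ML/d = 0.07986 m³/s.
After complete mixing, C₀ = (0.07986·16.7 + 4.7·0.0995) / 4.78 = 0.3769 mg/L.
Travel time t = 2.9e+04 m / 0.98 m/s = 2.959e+04 s = 0.3425 d.
C = 0.3769·exp(−0.095·0.3425) = 0.3769·0.968 = 0.3648 mg/L.

0.365 mg/L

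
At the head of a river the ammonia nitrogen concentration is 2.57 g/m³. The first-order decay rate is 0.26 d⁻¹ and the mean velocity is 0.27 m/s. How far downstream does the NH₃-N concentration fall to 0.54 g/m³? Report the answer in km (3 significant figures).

From C = C₀·e^(−kt), t = ln(C₀/C)/k = ln(2.57/0.54)/0.26 = 1.56/0.26 = 6 d.
Distance = v·t = 0.27 m/s × 5.184e+05 s = 1.4e+05 m = 140 km.

140 km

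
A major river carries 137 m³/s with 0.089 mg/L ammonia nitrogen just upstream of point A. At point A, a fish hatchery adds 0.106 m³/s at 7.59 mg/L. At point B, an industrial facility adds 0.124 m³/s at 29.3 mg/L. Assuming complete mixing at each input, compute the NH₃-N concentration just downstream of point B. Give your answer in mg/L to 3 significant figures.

After input A: C = (137·0.089 + 0.106·7.59) / 137.1 = 0.0948 mg/L.
After input B: C = (137.1·0.0948 + 0.124·29.3) / 137.2 = 0.1212 mg/L.

0.121 mg/L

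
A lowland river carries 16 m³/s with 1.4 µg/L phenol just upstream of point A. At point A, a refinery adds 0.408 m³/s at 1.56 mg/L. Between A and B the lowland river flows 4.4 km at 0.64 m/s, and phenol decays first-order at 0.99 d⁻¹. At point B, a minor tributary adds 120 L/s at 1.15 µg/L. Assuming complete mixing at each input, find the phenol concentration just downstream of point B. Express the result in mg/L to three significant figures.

1.4 µg/L = 0.0014 mg/L.
After input A: C = (16·0.0014 + 0.408·1.56) / 16.41 = 0.04016 mg/L.
Over the 4.4 km reach to input B (t = 6875 s = 0.07957 d), decay gives C = 0.04016·exp(−0.99·0.07957) = 0.03711 mg/L.
120 L/s = 0.12 m³/s.
1.15 µg/L = 0.00115 mg/L.
After input B: C = (16.41·0.03711 + 0.12·0.00115) / 16.53 = 0.03685 mg/L.

0.0369 mg/L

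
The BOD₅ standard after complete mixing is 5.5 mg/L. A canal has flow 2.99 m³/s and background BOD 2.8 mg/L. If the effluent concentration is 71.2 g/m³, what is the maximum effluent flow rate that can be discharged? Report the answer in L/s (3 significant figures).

Mass balance at complete mixing: C_std·(Q_w + Q_r) = Q_w·C_e + Q_r·C_b.
Rearranging, Q_w = Q_r·(C_std − C_b)/(C_e − C_std) = 2.99·(5.5 − 2.8) / (71.2 − 5.5) = 0.1229 m³/s.
= 122.9 L/s.

123 L/s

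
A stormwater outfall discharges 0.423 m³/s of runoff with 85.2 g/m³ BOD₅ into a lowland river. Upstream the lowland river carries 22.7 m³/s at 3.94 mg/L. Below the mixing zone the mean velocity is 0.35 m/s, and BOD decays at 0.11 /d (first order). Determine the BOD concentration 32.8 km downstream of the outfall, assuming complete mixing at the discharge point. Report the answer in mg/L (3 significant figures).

4.82 mg/L

After complete mixing, C₀ = (0.423·85.2 + 22.7·3.94) / 23.12 = 5.427 mg/L.
Travel time t = 3.28e+04 m / 0.35 m/s = 9.371e+04 s = 1.085 d.
C = 5.427·exp(−0.11·1.085) = 5.427·0.8875 = 4.816 mg/L.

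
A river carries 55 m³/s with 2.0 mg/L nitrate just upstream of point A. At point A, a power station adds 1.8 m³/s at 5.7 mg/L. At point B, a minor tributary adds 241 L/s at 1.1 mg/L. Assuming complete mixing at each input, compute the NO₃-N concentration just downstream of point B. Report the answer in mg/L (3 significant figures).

After input A: C = (55·2 + 1.8·5.7) / 56.8 = 2.117 mg/L.
241 L/s = 0.241 m³/s.
After input B: C = (56.8·2.117 + 0.241·1.1) / 57.04 = 2.113 mg/L.

2.11 mg/L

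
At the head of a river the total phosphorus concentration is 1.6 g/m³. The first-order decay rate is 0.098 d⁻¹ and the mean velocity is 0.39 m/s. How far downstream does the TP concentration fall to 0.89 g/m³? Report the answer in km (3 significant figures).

From C = C₀·e^(−kt), t = ln(C₀/C)/k = ln(1.6/0.89)/0.098 = 0.5865/0.098 = 5.985 d.
Distance = v·t = 0.39 m/s × 5.171e+05 s = 2.017e+05 m = 201.7 km.

202 km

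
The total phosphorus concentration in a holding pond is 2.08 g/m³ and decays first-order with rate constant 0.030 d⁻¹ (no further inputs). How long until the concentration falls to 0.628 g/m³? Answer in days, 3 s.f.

t = ln(C₀/C)/k = ln(2.08/0.628)/0.030 = 1.198/0.030 = 39.92 d.

39.9 d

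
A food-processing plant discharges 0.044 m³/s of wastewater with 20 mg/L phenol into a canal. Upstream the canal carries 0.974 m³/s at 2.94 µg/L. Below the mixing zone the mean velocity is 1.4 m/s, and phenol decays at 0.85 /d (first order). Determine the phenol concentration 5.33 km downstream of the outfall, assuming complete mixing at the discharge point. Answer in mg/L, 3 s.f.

2.94 µg/L = 0.00294 mg/L.
After complete mixing, C₀ = (0.044·20 + 0.974·0.00294) / 1.018 = 0.8673 mg/L.
Travel time t = 5330 m / 1.4 m/s = 3807 s = 0.04406 d.
C = 0.8673·exp(−0.85·0.04406) = 0.8673·0.9632 = 0.8354 mg/L.

0.835 mg/L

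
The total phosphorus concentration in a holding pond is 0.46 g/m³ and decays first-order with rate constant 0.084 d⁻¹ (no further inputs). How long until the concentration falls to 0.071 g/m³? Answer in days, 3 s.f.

t = ln(C₀/C)/k = ln(0.46/0.071)/0.084 = 1.869/0.084 = 22.24 d.

22.2 d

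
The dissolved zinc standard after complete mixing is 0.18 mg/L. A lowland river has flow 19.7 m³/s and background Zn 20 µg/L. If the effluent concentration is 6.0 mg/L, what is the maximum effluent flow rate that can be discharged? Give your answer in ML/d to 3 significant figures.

20 µg/L = 0.02 mg/L.
Mass balance at complete mixing: C_std·(Q_w + Q_r) = Q_w·C_e + Q_r·C_b.
Rearranging, Q_w = Q_r·(C_std − C_b)/(C_e − C_std) = 19.7·(0.18 − 0.02) / (6 − 0.18) = 0.5416 m³/s.
= 46.79 ML/d.

46.8 ML/d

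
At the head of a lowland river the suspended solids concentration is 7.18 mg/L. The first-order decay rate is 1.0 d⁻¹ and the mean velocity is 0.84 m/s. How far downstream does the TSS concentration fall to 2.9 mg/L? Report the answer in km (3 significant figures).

From C = C₀·e^(−kt), t = ln(C₀/C)/k = ln(7.18/2.9)/1.0 = 0.9066/1.0 = 0.9066 d.
Distance = v·t = 0.84 m/s × 7.833e+04 s = 6.58e+04 m = 65.8 km.

65.8 km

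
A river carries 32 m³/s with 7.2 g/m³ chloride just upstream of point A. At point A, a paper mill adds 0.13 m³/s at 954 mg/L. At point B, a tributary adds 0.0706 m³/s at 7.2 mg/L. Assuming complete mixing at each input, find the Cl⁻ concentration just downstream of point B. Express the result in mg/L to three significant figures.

After input A: C = (32·7.2 + 0.13·954) / 32.13 = 11.03 mg/L.
After input B: C = (32.13·11.03 + 0.0706·7.2) / 32.2 = 11.02 mg/L.

11.0 mg/L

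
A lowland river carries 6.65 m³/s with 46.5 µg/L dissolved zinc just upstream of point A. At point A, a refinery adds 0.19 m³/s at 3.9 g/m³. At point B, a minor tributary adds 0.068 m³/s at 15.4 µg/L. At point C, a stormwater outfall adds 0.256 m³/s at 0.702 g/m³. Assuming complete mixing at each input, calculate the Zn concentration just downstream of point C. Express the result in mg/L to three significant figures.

46.5 µg/L = 0.0465 mg/L.
After input A: C = (6.65·0.0465 + 0.19·3.9) / 6.84 = 0.1535 mg/L.
15.4 µg/L = 0.0154 mg/L.
After input B: C = (6.84·0.1535 + 0.068·0.0154) / 6.908 = 0.1522 mg/L.
After input C: C = (6.908·0.1522 + 0.256·0.702) / 7.164 = 0.1718 mg/L.

0.172 mg/L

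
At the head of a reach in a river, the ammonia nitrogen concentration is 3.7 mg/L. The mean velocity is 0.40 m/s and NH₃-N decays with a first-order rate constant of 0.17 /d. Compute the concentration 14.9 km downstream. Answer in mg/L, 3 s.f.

Travel time t = 14.9 km / 0.40 m/s = 1.49e+04/0.40 = 3.725e+04 s = 0.4311 d.
First-order decay: C = 3.7·exp(−0.17·0.4311) = 3.7·0.9293 = 3.439 mg/L.

3.44 mg/L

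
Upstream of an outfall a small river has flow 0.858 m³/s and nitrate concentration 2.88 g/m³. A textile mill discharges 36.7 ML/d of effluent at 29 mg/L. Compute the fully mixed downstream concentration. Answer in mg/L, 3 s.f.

36.7 ML/d = 0.4248 m³/s.
Conservation of mass across the mixing zone: C = (0.4248·29 + 0.858·2.88) / (0.4248 + 0.858) = 14.79/1.283 = 11.53 mg/L.

11.5 mg/L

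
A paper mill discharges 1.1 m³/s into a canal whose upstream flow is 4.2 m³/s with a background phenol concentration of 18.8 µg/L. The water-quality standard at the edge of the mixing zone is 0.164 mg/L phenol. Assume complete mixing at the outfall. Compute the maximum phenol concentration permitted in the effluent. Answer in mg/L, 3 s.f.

18.8 µg/L = 0.0188 mg/L.
Mass balance: 0.164·5.3 = 1.1·Cₑ + 4.2·0.0188.
Cₑ = (0.8692 − 0.07896) / 1.1 = 0.7184 mg/L.

0.718 mg/L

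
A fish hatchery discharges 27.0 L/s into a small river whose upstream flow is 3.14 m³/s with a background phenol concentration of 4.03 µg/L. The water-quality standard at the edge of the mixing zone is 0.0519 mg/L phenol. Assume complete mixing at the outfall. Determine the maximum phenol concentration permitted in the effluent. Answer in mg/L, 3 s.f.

5.62 mg/L

27.0 L/s = 0.027 m³/s.
4.03 µg/L = 0.00403 mg/L.
Mass balance: 0.0519·3.167 = 0.027·Cₑ + 3.14·0.00403.
Cₑ = (0.1644 − 0.01265) / 0.027 = 5.619 mg/L.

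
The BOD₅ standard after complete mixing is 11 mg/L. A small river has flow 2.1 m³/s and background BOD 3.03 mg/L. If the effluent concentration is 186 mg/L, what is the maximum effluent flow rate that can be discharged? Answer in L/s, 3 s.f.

95.6 L/s

Mass balance at complete mixing: C_std·(Q_w + Q_r) = Q_w·C_e + Q_r·C_b.
Rearranging, Q_w = Q_r·(C_std − C_b)/(C_e − C_std) = 2.1·(11 − 3.03) / (186 − 11) = 0.09564 m³/s.
= 95.64 L/s.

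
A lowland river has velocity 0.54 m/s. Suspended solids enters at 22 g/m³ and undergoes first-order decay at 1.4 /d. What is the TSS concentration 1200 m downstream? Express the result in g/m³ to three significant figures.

21.2 g/m³

Travel time t = 1200 m / 0.54 m/s = 1200/0.54 = 2222 s = 0.02572 d.
First-order decay: C = 22·exp(−1.4·0.02572) = 22·0.9646 = 21.22 g/m³.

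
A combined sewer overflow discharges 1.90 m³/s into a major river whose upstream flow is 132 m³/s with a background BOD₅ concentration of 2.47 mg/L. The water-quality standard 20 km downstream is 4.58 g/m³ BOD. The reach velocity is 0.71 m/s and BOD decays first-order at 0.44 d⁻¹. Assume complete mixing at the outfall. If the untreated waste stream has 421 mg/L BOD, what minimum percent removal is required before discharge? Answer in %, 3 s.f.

52.3 %

Travel time to the compliance point: t = 2e+04/0.71 = 2.817e+04 s = 0.326 d; decay factor exp(−0.44·0.326) = 0.8664.
So the concentration just after mixing may be at most 4.58/0.8664 = 5.286 mg/L.
Mass balance: 5.286·133.9 = 1.9·Cₑ + 132·2.47.
Cₑ = (707.9 − 326) / 1.9 = 201 mg/L.
Required removal = 1 − 201/421 = 52.27 %.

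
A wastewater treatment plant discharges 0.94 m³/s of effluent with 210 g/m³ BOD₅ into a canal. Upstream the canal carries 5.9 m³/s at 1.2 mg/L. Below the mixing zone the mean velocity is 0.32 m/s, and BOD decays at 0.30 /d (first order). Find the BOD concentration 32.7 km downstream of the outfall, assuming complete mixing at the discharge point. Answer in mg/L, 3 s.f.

21.0 mg/L

After complete mixing, C₀ = (0.94·210 + 5.9·1.2) / 6.84 = 29.89 mg/L.
Travel time t = 3.27e+04 m / 0.32 m/s = 1.022e+05 s = 1.183 d.
C = 29.89·exp(−0.30·1.183) = 29.89·0.7013 = 20.97 mg/L.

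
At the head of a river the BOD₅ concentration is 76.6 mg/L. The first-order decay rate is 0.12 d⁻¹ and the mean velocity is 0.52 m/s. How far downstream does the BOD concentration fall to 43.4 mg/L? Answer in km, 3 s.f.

From C = C₀·e^(−kt), t = ln(C₀/C)/k = ln(76.6/43.4)/0.12 = 0.5681/0.12 = 4.734 d.
Distance = v·t = 0.52 m/s × 4.091e+05 s = 2.127e+05 m = 212.7 km.

213 km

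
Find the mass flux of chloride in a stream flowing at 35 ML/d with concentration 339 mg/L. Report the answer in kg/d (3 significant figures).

35 ML/d = 0.4051 m³/s.
Mass flux = Q·C = 0.4051 m³/s × 339 g/m³ = 137.3 g/s.
= 137.3 g/s × 86.4 = 1.186e+04 kg/d.

11900 kg/d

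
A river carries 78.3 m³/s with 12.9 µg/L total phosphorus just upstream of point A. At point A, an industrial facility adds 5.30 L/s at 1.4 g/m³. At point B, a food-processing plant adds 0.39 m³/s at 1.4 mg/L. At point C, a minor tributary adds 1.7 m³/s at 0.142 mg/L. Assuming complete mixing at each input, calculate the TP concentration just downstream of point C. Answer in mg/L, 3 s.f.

0.0225 mg/L

12.9 µg/L = 0.0129 mg/L.
5.30 L/s = 0.0053 m³/s.
After input A: C = (78.3·0.0129 + 0.0053·1.4) / 78.31 = 0.01299 mg/L.
After input B: C = (78.31·0.01299 + 0.39·1.4) / 78.7 = 0.01987 mg/L.
After input C: C = (78.7·0.01987 + 1.7·0.142) / 80.4 = 0.02245 mg/L.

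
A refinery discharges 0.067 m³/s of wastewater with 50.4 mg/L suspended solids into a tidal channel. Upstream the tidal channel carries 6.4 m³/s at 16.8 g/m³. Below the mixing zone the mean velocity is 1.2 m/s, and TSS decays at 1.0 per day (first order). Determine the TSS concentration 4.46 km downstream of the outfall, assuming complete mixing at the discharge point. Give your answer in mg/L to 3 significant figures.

16.4 mg/L

After complete mixing, C₀ = (0.067·50.4 + 6.4·16.8) / 6.467 = 17.15 mg/L.
Travel time t = 4460 m / 1.2 m/s = 3717 s = 0.04302 d.
C = 17.15·exp(−1.0·0.04302) = 17.15·0.9579 = 16.43 mg/L.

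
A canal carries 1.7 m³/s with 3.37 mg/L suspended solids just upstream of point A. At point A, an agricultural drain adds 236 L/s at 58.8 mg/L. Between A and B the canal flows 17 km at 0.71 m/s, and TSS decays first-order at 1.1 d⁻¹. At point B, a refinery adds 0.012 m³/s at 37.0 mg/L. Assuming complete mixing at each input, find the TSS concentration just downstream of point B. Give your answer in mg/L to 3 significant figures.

7.65 mg/L

236 L/s = 0.236 m³/s.
After input A: C = (1.7·3.37 + 0.236·58.8) / 1.936 = 10.13 mg/L.
Over the 17 km reach to input B (t = 2.394e+04 s = 0.2771 d), decay gives C = 10.13·exp(−1.1·0.2771) = 7.466 mg/L.
After input B: C = (1.936·7.466 + 0.012·37) / 1.948 = 7.648 mg/L.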